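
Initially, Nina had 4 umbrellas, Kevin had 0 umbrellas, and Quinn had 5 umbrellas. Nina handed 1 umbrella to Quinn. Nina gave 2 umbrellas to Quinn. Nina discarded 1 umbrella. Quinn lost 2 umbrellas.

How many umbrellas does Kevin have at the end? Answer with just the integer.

Tracking counts step by step:
Start: Nina=4, Kevin=0, Quinn=5
Event 1 (Nina -> Quinn, 1): Nina: 4 -> 3, Quinn: 5 -> 6. State: Nina=3, Kevin=0, Quinn=6
Event 2 (Nina -> Quinn, 2): Nina: 3 -> 1, Quinn: 6 -> 8. State: Nina=1, Kevin=0, Quinn=8
Event 3 (Nina -1): Nina: 1 -> 0. State: Nina=0, Kevin=0, Quinn=8
Event 4 (Quinn -2): Quinn: 8 -> 6. State: Nina=0, Kevin=0, Quinn=6

Kevin's final count: 0

Answer: 0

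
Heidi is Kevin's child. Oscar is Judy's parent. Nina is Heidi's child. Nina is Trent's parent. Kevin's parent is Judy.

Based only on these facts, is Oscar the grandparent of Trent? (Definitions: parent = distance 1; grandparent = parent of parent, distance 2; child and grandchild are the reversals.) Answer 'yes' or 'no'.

Answer: no

Derivation:
Reconstructing the parent chain from the given facts:
  Oscar -> Judy -> Kevin -> Heidi -> Nina -> Trent
(each arrow means 'parent of the next')
Positions in the chain (0 = top):
  position of Oscar: 0
  position of Judy: 1
  position of Kevin: 2
  position of Heidi: 3
  position of Nina: 4
  position of Trent: 5

Oscar is at position 0, Trent is at position 5; signed distance (j - i) = 5.
'grandparent' requires j - i = 2. Actual distance is 5, so the relation does NOT hold.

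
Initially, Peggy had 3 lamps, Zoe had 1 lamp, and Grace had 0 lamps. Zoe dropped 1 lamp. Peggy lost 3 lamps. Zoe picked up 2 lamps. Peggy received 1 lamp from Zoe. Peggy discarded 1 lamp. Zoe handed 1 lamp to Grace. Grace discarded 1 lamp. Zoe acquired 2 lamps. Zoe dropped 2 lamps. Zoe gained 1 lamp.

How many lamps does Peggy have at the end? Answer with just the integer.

Answer: 0

Derivation:
Tracking counts step by step:
Start: Peggy=3, Zoe=1, Grace=0
Event 1 (Zoe -1): Zoe: 1 -> 0. State: Peggy=3, Zoe=0, Grace=0
Event 2 (Peggy -3): Peggy: 3 -> 0. State: Peggy=0, Zoe=0, Grace=0
Event 3 (Zoe +2): Zoe: 0 -> 2. State: Peggy=0, Zoe=2, Grace=0
Event 4 (Zoe -> Peggy, 1): Zoe: 2 -> 1, Peggy: 0 -> 1. State: Peggy=1, Zoe=1, Grace=0
Event 5 (Peggy -1): Peggy: 1 -> 0. State: Peggy=0, Zoe=1, Grace=0
Event 6 (Zoe -> Grace, 1): Zoe: 1 -> 0, Grace: 0 -> 1. State: Peggy=0, Zoe=0, Grace=1
Event 7 (Grace -1): Grace: 1 -> 0. State: Peggy=0, Zoe=0, Grace=0
Event 8 (Zoe +2): Zoe: 0 -> 2. State: Peggy=0, Zoe=2, Grace=0
Event 9 (Zoe -2): Zoe: 2 -> 0. State: Peggy=0, Zoe=0, Grace=0
Event 10 (Zoe +1): Zoe: 0 -> 1. State: Peggy=0, Zoe=1, Grace=0

Peggy's final count: 0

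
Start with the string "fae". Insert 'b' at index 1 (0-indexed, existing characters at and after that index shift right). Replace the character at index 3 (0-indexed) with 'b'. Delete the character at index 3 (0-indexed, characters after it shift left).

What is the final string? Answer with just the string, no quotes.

Applying each edit step by step:
Start: "fae"
Op 1 (insert 'b' at idx 1): "fae" -> "fbae"
Op 2 (replace idx 3: 'e' -> 'b'): "fbae" -> "fbab"
Op 3 (delete idx 3 = 'b'): "fbab" -> "fba"

Answer: fba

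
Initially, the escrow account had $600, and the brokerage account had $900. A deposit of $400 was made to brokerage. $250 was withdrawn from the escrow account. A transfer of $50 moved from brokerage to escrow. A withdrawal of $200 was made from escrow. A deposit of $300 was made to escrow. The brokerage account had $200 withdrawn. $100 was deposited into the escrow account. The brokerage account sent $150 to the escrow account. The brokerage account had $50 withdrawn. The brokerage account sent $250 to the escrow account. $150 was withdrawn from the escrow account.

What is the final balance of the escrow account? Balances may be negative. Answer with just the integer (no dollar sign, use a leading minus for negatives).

Tracking account balances step by step:
Start: escrow=600, brokerage=900
Event 1 (deposit 400 to brokerage): brokerage: 900 + 400 = 1300. Balances: escrow=600, brokerage=1300
Event 2 (withdraw 250 from escrow): escrow: 600 - 250 = 350. Balances: escrow=350, brokerage=1300
Event 3 (transfer 50 brokerage -> escrow): brokerage: 1300 - 50 = 1250, escrow: 350 + 50 = 400. Balances: escrow=400, brokerage=1250
Event 4 (withdraw 200 from escrow): escrow: 400 - 200 = 200. Balances: escrow=200, brokerage=1250
Event 5 (deposit 300 to escrow): escrow: 200 + 300 = 500. Balances: escrow=500, brokerage=1250
Event 6 (withdraw 200 from brokerage): brokerage: 1250 - 200 = 1050. Balances: escrow=500, brokerage=1050
Event 7 (deposit 100 to escrow): escrow: 500 + 100 = 600. Balances: escrow=600, brokerage=1050
Event 8 (transfer 150 brokerage -> escrow): brokerage: 1050 - 150 = 900, escrow: 600 + 150 = 750. Balances: escrow=750, brokerage=900
Event 9 (withdraw 50 from brokerage): brokerage: 900 - 50 = 850. Balances: escrow=750, brokerage=850
Event 10 (transfer 250 brokerage -> escrow): brokerage: 850 - 250 = 600, escrow: 750 + 250 = 1000. Balances: escrow=1000, brokerage=600
Event 11 (withdraw 150 from escrow): escrow: 1000 - 150 = 850. Balances: escrow=850, brokerage=600

Final balance of escrow: 850

Answer: 850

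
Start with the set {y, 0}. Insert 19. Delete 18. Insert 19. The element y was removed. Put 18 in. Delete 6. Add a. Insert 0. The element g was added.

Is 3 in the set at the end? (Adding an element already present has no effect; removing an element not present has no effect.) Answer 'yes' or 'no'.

Tracking the set through each operation:
Start: {0, y}
Event 1 (add 19): added. Set: {0, 19, y}
Event 2 (remove 18): not present, no change. Set: {0, 19, y}
Event 3 (add 19): already present, no change. Set: {0, 19, y}
Event 4 (remove y): removed. Set: {0, 19}
Event 5 (add 18): added. Set: {0, 18, 19}
Event 6 (remove 6): not present, no change. Set: {0, 18, 19}
Event 7 (add a): added. Set: {0, 18, 19, a}
Event 8 (add 0): already present, no change. Set: {0, 18, 19, a}
Event 9 (add g): added. Set: {0, 18, 19, a, g}

Final set: {0, 18, 19, a, g} (size 5)
3 is NOT in the final set.

Answer: no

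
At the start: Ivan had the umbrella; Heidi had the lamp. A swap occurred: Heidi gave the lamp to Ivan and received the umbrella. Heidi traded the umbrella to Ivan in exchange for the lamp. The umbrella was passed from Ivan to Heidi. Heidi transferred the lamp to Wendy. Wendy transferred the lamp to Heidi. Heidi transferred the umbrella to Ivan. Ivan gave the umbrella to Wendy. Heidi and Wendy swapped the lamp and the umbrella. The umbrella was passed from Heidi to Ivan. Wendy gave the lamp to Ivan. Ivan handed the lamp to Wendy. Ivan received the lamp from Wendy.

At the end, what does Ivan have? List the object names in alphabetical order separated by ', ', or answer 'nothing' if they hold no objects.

Answer: lamp, umbrella

Derivation:
Tracking all object holders:
Start: umbrella:Ivan, lamp:Heidi
Event 1 (swap lamp<->umbrella: now lamp:Ivan, umbrella:Heidi). State: umbrella:Heidi, lamp:Ivan
Event 2 (swap umbrella<->lamp: now umbrella:Ivan, lamp:Heidi). State: umbrella:Ivan, lamp:Heidi
Event 3 (give umbrella: Ivan -> Heidi). State: umbrella:Heidi, lamp:Heidi
Event 4 (give lamp: Heidi -> Wendy). State: umbrella:Heidi, lamp:Wendy
Event 5 (give lamp: Wendy -> Heidi). State: umbrella:Heidi, lamp:Heidi
Event 6 (give umbrella: Heidi -> Ivan). State: umbrella:Ivan, lamp:Heidi
Event 7 (give umbrella: Ivan -> Wendy). State: umbrella:Wendy, lamp:Heidi
Event 8 (swap lamp<->umbrella: now lamp:Wendy, umbrella:Heidi). State: umbrella:Heidi, lamp:Wendy
Event 9 (give umbrella: Heidi -> Ivan). State: umbrella:Ivan, lamp:Wendy
Event 10 (give lamp: Wendy -> Ivan). State: umbrella:Ivan, lamp:Ivan
Event 11 (give lamp: Ivan -> Wendy). State: umbrella:Ivan, lamp:Wendy
Event 12 (give lamp: Wendy -> Ivan). State: umbrella:Ivan, lamp:Ivan

Final state: umbrella:Ivan, lamp:Ivan
Ivan holds: lamp, umbrella.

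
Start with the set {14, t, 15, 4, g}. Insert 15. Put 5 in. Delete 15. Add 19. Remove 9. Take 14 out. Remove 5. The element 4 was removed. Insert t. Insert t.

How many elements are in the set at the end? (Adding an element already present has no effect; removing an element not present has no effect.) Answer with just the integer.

Tracking the set through each operation:
Start: {14, 15, 4, g, t}
Event 1 (add 15): already present, no change. Set: {14, 15, 4, g, t}
Event 2 (add 5): added. Set: {14, 15, 4, 5, g, t}
Event 3 (remove 15): removed. Set: {14, 4, 5, g, t}
Event 4 (add 19): added. Set: {14, 19, 4, 5, g, t}
Event 5 (remove 9): not present, no change. Set: {14, 19, 4, 5, g, t}
Event 6 (remove 14): removed. Set: {19, 4, 5, g, t}
Event 7 (remove 5): removed. Set: {19, 4, g, t}
Event 8 (remove 4): removed. Set: {19, g, t}
Event 9 (add t): already present, no change. Set: {19, g, t}
Event 10 (add t): already present, no change. Set: {19, g, t}

Final set: {19, g, t} (size 3)

Answer: 3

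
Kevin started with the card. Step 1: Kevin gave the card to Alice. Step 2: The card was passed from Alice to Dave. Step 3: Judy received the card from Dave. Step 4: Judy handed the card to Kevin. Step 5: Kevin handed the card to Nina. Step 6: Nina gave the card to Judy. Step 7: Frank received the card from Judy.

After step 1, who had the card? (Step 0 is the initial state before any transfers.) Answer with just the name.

Tracking the card holder through step 1:
After step 0 (start): Kevin
After step 1: Alice

At step 1, the holder is Alice.

Answer: Alice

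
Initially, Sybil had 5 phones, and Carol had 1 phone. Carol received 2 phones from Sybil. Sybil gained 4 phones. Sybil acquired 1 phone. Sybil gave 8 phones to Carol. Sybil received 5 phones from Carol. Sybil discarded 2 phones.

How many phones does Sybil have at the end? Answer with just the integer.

Tracking counts step by step:
Start: Sybil=5, Carol=1
Event 1 (Sybil -> Carol, 2): Sybil: 5 -> 3, Carol: 1 -> 3. State: Sybil=3, Carol=3
Event 2 (Sybil +4): Sybil: 3 -> 7. State: Sybil=7, Carol=3
Event 3 (Sybil +1): Sybil: 7 -> 8. State: Sybil=8, Carol=3
Event 4 (Sybil -> Carol, 8): Sybil: 8 -> 0, Carol: 3 -> 11. State: Sybil=0, Carol=11
Event 5 (Carol -> Sybil, 5): Carol: 11 -> 6, Sybil: 0 -> 5. State: Sybil=5, Carol=6
Event 6 (Sybil -2): Sybil: 5 -> 3. State: Sybil=3, Carol=6

Sybil's final count: 3

Answer: 3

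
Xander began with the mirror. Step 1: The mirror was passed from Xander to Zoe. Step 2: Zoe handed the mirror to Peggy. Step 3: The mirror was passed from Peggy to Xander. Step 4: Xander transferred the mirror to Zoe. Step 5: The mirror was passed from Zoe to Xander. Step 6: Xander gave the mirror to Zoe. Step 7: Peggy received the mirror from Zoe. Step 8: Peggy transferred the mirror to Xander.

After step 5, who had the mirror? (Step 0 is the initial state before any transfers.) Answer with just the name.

Answer: Xander

Derivation:
Tracking the mirror holder through step 5:
After step 0 (start): Xander
After step 1: Zoe
After step 2: Peggy
After step 3: Xander
After step 4: Zoe
After step 5: Xander

At step 5, the holder is Xander.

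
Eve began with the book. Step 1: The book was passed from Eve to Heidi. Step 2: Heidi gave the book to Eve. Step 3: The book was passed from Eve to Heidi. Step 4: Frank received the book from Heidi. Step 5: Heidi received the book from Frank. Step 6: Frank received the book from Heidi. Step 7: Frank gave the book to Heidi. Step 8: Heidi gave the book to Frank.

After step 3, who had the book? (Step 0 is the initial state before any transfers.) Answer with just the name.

Answer: Heidi

Derivation:
Tracking the book holder through step 3:
After step 0 (start): Eve
After step 1: Heidi
After step 2: Eve
After step 3: Heidi

At step 3, the holder is Heidi.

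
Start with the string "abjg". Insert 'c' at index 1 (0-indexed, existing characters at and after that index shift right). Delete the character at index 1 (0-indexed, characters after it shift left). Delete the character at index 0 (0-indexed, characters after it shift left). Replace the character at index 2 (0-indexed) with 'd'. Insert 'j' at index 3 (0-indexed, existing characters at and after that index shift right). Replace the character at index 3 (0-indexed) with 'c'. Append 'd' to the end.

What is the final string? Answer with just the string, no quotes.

Applying each edit step by step:
Start: "abjg"
Op 1 (insert 'c' at idx 1): "abjg" -> "acbjg"
Op 2 (delete idx 1 = 'c'): "acbjg" -> "abjg"
Op 3 (delete idx 0 = 'a'): "abjg" -> "bjg"
Op 4 (replace idx 2: 'g' -> 'd'): "bjg" -> "bjd"
Op 5 (insert 'j' at idx 3): "bjd" -> "bjdj"
Op 6 (replace idx 3: 'j' -> 'c'): "bjdj" -> "bjdc"
Op 7 (append 'd'): "bjdc" -> "bjdcd"

Answer: bjdcd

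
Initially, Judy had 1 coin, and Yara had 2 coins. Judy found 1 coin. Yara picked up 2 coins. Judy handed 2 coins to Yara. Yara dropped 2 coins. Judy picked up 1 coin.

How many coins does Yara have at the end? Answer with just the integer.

Answer: 4

Derivation:
Tracking counts step by step:
Start: Judy=1, Yara=2
Event 1 (Judy +1): Judy: 1 -> 2. State: Judy=2, Yara=2
Event 2 (Yara +2): Yara: 2 -> 4. State: Judy=2, Yara=4
Event 3 (Judy -> Yara, 2): Judy: 2 -> 0, Yara: 4 -> 6. State: Judy=0, Yara=6
Event 4 (Yara -2): Yara: 6 -> 4. State: Judy=0, Yara=4
Event 5 (Judy +1): Judy: 0 -> 1. State: Judy=1, Yara=4

Yara's final count: 4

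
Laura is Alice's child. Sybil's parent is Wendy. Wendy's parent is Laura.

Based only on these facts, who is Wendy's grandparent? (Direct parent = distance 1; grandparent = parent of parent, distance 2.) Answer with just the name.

Answer: Alice

Derivation:
Reconstructing the parent chain from the given facts:
  Alice -> Laura -> Wendy -> Sybil
(each arrow means 'parent of the next')
Positions in the chain (0 = top):
  position of Alice: 0
  position of Laura: 1
  position of Wendy: 2
  position of Sybil: 3

Wendy is at position 2; the grandparent is 2 steps up the chain, i.e. position 0: Alice.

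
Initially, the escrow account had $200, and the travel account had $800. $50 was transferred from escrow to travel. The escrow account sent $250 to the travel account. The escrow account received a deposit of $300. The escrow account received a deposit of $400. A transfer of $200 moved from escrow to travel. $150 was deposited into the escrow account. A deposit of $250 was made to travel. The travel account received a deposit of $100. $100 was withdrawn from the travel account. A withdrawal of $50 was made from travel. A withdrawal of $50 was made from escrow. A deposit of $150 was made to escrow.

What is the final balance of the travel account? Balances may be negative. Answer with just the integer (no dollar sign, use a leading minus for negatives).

Tracking account balances step by step:
Start: escrow=200, travel=800
Event 1 (transfer 50 escrow -> travel): escrow: 200 - 50 = 150, travel: 800 + 50 = 850. Balances: escrow=150, travel=850
Event 2 (transfer 250 escrow -> travel): escrow: 150 - 250 = -100, travel: 850 + 250 = 1100. Balances: escrow=-100, travel=1100
Event 3 (deposit 300 to escrow): escrow: -100 + 300 = 200. Balances: escrow=200, travel=1100
Event 4 (deposit 400 to escrow): escrow: 200 + 400 = 600. Balances: escrow=600, travel=1100
Event 5 (transfer 200 escrow -> travel): escrow: 600 - 200 = 400, travel: 1100 + 200 = 1300. Balances: escrow=400, travel=1300
Event 6 (deposit 150 to escrow): escrow: 400 + 150 = 550. Balances: escrow=550, travel=1300
Event 7 (deposit 250 to travel): travel: 1300 + 250 = 1550. Balances: escrow=550, travel=1550
Event 8 (deposit 100 to travel): travel: 1550 + 100 = 1650. Balances: escrow=550, travel=1650
Event 9 (withdraw 100 from travel): travel: 1650 - 100 = 1550. Balances: escrow=550, travel=1550
Event 10 (withdraw 50 from travel): travel: 1550 - 50 = 1500. Balances: escrow=550, travel=1500
Event 11 (withdraw 50 from escrow): escrow: 550 - 50 = 500. Balances: escrow=500, travel=1500
Event 12 (deposit 150 to escrow): escrow: 500 + 150 = 650. Balances: escrow=650, travel=1500

Final balance of travel: 1500

Answer: 1500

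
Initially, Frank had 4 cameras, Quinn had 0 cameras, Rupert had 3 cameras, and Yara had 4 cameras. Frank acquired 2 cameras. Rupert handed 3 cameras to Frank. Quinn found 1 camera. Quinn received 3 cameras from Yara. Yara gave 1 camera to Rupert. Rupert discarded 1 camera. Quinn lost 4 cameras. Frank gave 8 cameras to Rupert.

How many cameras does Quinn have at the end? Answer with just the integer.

Answer: 0

Derivation:
Tracking counts step by step:
Start: Frank=4, Quinn=0, Rupert=3, Yara=4
Event 1 (Frank +2): Frank: 4 -> 6. State: Frank=6, Quinn=0, Rupert=3, Yara=4
Event 2 (Rupert -> Frank, 3): Rupert: 3 -> 0, Frank: 6 -> 9. State: Frank=9, Quinn=0, Rupert=0, Yara=4
Event 3 (Quinn +1): Quinn: 0 -> 1. State: Frank=9, Quinn=1, Rupert=0, Yara=4
Event 4 (Yara -> Quinn, 3): Yara: 4 -> 1, Quinn: 1 -> 4. State: Frank=9, Quinn=4, Rupert=0, Yara=1
Event 5 (Yara -> Rupert, 1): Yara: 1 -> 0, Rupert: 0 -> 1. State: Frank=9, Quinn=4, Rupert=1, Yara=0
Event 6 (Rupert -1): Rupert: 1 -> 0. State: Frank=9, Quinn=4, Rupert=0, Yara=0
Event 7 (Quinn -4): Quinn: 4 -> 0. State: Frank=9, Quinn=0, Rupert=0, Yara=0
Event 8 (Frank -> Rupert, 8): Frank: 9 -> 1, Rupert: 0 -> 8. State: Frank=1, Quinn=0, Rupert=8, Yara=0

Quinn's final count: 0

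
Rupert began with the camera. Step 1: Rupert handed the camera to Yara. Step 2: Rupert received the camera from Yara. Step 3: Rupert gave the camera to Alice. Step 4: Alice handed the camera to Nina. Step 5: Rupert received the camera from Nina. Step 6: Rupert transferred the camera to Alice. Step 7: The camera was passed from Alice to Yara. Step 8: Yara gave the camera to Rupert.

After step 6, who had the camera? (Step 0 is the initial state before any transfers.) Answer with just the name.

Tracking the camera holder through step 6:
After step 0 (start): Rupert
After step 1: Yara
After step 2: Rupert
After step 3: Alice
After step 4: Nina
After step 5: Rupert
After step 6: Alice

At step 6, the holder is Alice.

Answer: Alice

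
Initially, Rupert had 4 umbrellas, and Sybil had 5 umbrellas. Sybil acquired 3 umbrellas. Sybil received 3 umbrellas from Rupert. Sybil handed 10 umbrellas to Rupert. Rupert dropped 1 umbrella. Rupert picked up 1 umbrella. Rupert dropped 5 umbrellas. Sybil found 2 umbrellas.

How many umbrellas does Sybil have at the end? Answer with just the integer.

Answer: 3

Derivation:
Tracking counts step by step:
Start: Rupert=4, Sybil=5
Event 1 (Sybil +3): Sybil: 5 -> 8. State: Rupert=4, Sybil=8
Event 2 (Rupert -> Sybil, 3): Rupert: 4 -> 1, Sybil: 8 -> 11. State: Rupert=1, Sybil=11
Event 3 (Sybil -> Rupert, 10): Sybil: 11 -> 1, Rupert: 1 -> 11. State: Rupert=11, Sybil=1
Event 4 (Rupert -1): Rupert: 11 -> 10. State: Rupert=10, Sybil=1
Event 5 (Rupert +1): Rupert: 10 -> 11. State: Rupert=11, Sybil=1
Event 6 (Rupert -5): Rupert: 11 -> 6. State: Rupert=6, Sybil=1
Event 7 (Sybil +2): Sybil: 1 -> 3. State: Rupert=6, Sybil=3

Sybil's final count: 3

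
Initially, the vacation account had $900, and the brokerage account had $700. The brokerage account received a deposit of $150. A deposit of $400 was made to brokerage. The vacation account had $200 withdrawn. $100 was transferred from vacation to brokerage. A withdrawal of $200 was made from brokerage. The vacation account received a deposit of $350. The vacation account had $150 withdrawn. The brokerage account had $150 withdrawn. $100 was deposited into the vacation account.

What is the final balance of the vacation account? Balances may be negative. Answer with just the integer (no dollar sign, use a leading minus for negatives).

Tracking account balances step by step:
Start: vacation=900, brokerage=700
Event 1 (deposit 150 to brokerage): brokerage: 700 + 150 = 850. Balances: vacation=900, brokerage=850
Event 2 (deposit 400 to brokerage): brokerage: 850 + 400 = 1250. Balances: vacation=900, brokerage=1250
Event 3 (withdraw 200 from vacation): vacation: 900 - 200 = 700. Balances: vacation=700, brokerage=1250
Event 4 (transfer 100 vacation -> brokerage): vacation: 700 - 100 = 600, brokerage: 1250 + 100 = 1350. Balances: vacation=600, brokerage=1350
Event 5 (withdraw 200 from brokerage): brokerage: 1350 - 200 = 1150. Balances: vacation=600, brokerage=1150
Event 6 (deposit 350 to vacation): vacation: 600 + 350 = 950. Balances: vacation=950, brokerage=1150
Event 7 (withdraw 150 from vacation): vacation: 950 - 150 = 800. Balances: vacation=800, brokerage=1150
Event 8 (withdraw 150 from brokerage): brokerage: 1150 - 150 = 1000. Balances: vacation=800, brokerage=1000
Event 9 (deposit 100 to vacation): vacation: 800 + 100 = 900. Balances: vacation=900, brokerage=1000

Final balance of vacation: 900

Answer: 900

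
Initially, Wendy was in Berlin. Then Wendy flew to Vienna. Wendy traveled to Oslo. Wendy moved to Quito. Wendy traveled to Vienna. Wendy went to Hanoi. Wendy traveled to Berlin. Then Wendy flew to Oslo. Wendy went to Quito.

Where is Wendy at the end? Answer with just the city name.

Tracking Wendy's location:
Start: Wendy is in Berlin.
After move 1: Berlin -> Vienna. Wendy is in Vienna.
After move 2: Vienna -> Oslo. Wendy is in Oslo.
After move 3: Oslo -> Quito. Wendy is in Quito.
After move 4: Quito -> Vienna. Wendy is in Vienna.
After move 5: Vienna -> Hanoi. Wendy is in Hanoi.
After move 6: Hanoi -> Berlin. Wendy is in Berlin.
After move 7: Berlin -> Oslo. Wendy is in Oslo.
After move 8: Oslo -> Quito. Wendy is in Quito.

Answer: Quito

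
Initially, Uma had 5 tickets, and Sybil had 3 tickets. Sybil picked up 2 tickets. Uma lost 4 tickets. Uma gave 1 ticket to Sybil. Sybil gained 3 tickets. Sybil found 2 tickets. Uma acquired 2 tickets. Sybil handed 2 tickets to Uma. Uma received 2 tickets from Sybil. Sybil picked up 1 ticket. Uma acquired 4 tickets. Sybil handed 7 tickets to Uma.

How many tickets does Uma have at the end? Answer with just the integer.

Tracking counts step by step:
Start: Uma=5, Sybil=3
Event 1 (Sybil +2): Sybil: 3 -> 5. State: Uma=5, Sybil=5
Event 2 (Uma -4): Uma: 5 -> 1. State: Uma=1, Sybil=5
Event 3 (Uma -> Sybil, 1): Uma: 1 -> 0, Sybil: 5 -> 6. State: Uma=0, Sybil=6
Event 4 (Sybil +3): Sybil: 6 -> 9. State: Uma=0, Sybil=9
Event 5 (Sybil +2): Sybil: 9 -> 11. State: Uma=0, Sybil=11
Event 6 (Uma +2): Uma: 0 -> 2. State: Uma=2, Sybil=11
Event 7 (Sybil -> Uma, 2): Sybil: 11 -> 9, Uma: 2 -> 4. State: Uma=4, Sybil=9
Event 8 (Sybil -> Uma, 2): Sybil: 9 -> 7, Uma: 4 -> 6. State: Uma=6, Sybil=7
Event 9 (Sybil +1): Sybil: 7 -> 8. State: Uma=6, Sybil=8
Event 10 (Uma +4): Uma: 6 -> 10. State: Uma=10, Sybil=8
Event 11 (Sybil -> Uma, 7): Sybil: 8 -> 1, Uma: 10 -> 17. State: Uma=17, Sybil=1

Uma's final count: 17

Answer: 17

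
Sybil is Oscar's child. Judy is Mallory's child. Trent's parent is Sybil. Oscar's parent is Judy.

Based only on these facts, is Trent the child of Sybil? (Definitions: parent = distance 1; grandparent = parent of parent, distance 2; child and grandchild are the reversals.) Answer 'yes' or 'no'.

Answer: yes

Derivation:
Reconstructing the parent chain from the given facts:
  Mallory -> Judy -> Oscar -> Sybil -> Trent
(each arrow means 'parent of the next')
Positions in the chain (0 = top):
  position of Mallory: 0
  position of Judy: 1
  position of Oscar: 2
  position of Sybil: 3
  position of Trent: 4

Trent is at position 4, Sybil is at position 3; signed distance (j - i) = -1.
'child' requires j - i = -1. Actual distance is -1, so the relation HOLDS.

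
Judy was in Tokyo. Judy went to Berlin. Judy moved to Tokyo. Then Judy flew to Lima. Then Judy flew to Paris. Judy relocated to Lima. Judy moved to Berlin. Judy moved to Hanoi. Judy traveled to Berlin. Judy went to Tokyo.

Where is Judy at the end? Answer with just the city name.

Tracking Judy's location:
Start: Judy is in Tokyo.
After move 1: Tokyo -> Berlin. Judy is in Berlin.
After move 2: Berlin -> Tokyo. Judy is in Tokyo.
After move 3: Tokyo -> Lima. Judy is in Lima.
After move 4: Lima -> Paris. Judy is in Paris.
After move 5: Paris -> Lima. Judy is in Lima.
After move 6: Lima -> Berlin. Judy is in Berlin.
After move 7: Berlin -> Hanoi. Judy is in Hanoi.
After move 8: Hanoi -> Berlin. Judy is in Berlin.
After move 9: Berlin -> Tokyo. Judy is in Tokyo.

Answer: Tokyo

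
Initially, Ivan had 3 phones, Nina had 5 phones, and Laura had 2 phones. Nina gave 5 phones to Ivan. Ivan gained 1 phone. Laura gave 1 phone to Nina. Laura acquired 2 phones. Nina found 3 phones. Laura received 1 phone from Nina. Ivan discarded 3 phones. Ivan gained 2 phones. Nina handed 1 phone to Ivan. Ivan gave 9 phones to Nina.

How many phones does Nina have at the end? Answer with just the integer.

Tracking counts step by step:
Start: Ivan=3, Nina=5, Laura=2
Event 1 (Nina -> Ivan, 5): Nina: 5 -> 0, Ivan: 3 -> 8. State: Ivan=8, Nina=0, Laura=2
Event 2 (Ivan +1): Ivan: 8 -> 9. State: Ivan=9, Nina=0, Laura=2
Event 3 (Laura -> Nina, 1): Laura: 2 -> 1, Nina: 0 -> 1. State: Ivan=9, Nina=1, Laura=1
Event 4 (Laura +2): Laura: 1 -> 3. State: Ivan=9, Nina=1, Laura=3
Event 5 (Nina +3): Nina: 1 -> 4. State: Ivan=9, Nina=4, Laura=3
Event 6 (Nina -> Laura, 1): Nina: 4 -> 3, Laura: 3 -> 4. State: Ivan=9, Nina=3, Laura=4
Event 7 (Ivan -3): Ivan: 9 -> 6. State: Ivan=6, Nina=3, Laura=4
Event 8 (Ivan +2): Ivan: 6 -> 8. State: Ivan=8, Nina=3, Laura=4
Event 9 (Nina -> Ivan, 1): Nina: 3 -> 2, Ivan: 8 -> 9. State: Ivan=9, Nina=2, Laura=4
Event 10 (Ivan -> Nina, 9): Ivan: 9 -> 0, Nina: 2 -> 11. State: Ivan=0, Nina=11, Laura=4

Nina's final count: 11

Answer: 11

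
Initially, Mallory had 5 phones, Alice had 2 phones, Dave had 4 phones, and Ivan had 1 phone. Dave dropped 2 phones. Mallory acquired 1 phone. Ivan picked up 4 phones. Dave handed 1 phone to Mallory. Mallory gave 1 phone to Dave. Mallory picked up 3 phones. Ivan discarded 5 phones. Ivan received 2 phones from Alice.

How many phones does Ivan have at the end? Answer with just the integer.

Tracking counts step by step:
Start: Mallory=5, Alice=2, Dave=4, Ivan=1
Event 1 (Dave -2): Dave: 4 -> 2. State: Mallory=5, Alice=2, Dave=2, Ivan=1
Event 2 (Mallory +1): Mallory: 5 -> 6. State: Mallory=6, Alice=2, Dave=2, Ivan=1
Event 3 (Ivan +4): Ivan: 1 -> 5. State: Mallory=6, Alice=2, Dave=2, Ivan=5
Event 4 (Dave -> Mallory, 1): Dave: 2 -> 1, Mallory: 6 -> 7. State: Mallory=7, Alice=2, Dave=1, Ivan=5
Event 5 (Mallory -> Dave, 1): Mallory: 7 -> 6, Dave: 1 -> 2. State: Mallory=6, Alice=2, Dave=2, Ivan=5
Event 6 (Mallory +3): Mallory: 6 -> 9. State: Mallory=9, Alice=2, Dave=2, Ivan=5
Event 7 (Ivan -5): Ivan: 5 -> 0. State: Mallory=9, Alice=2, Dave=2, Ivan=0
Event 8 (Alice -> Ivan, 2): Alice: 2 -> 0, Ivan: 0 -> 2. State: Mallory=9, Alice=0, Dave=2, Ivan=2

Ivan's final count: 2

Answer: 2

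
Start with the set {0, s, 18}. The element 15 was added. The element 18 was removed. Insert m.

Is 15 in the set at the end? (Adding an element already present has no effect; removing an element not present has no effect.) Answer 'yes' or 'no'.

Tracking the set through each operation:
Start: {0, 18, s}
Event 1 (add 15): added. Set: {0, 15, 18, s}
Event 2 (remove 18): removed. Set: {0, 15, s}
Event 3 (add m): added. Set: {0, 15, m, s}

Final set: {0, 15, m, s} (size 4)
15 is in the final set.

Answer: yes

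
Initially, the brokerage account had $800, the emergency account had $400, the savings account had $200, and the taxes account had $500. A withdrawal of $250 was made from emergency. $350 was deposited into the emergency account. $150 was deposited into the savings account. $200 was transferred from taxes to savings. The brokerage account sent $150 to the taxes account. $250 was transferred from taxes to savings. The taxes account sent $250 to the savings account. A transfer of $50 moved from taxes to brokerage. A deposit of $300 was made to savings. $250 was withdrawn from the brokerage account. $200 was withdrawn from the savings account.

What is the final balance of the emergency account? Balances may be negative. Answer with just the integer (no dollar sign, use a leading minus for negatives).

Answer: 500

Derivation:
Tracking account balances step by step:
Start: brokerage=800, emergency=400, savings=200, taxes=500
Event 1 (withdraw 250 from emergency): emergency: 400 - 250 = 150. Balances: brokerage=800, emergency=150, savings=200, taxes=500
Event 2 (deposit 350 to emergency): emergency: 150 + 350 = 500. Balances: brokerage=800, emergency=500, savings=200, taxes=500
Event 3 (deposit 150 to savings): savings: 200 + 150 = 350. Balances: brokerage=800, emergency=500, savings=350, taxes=500
Event 4 (transfer 200 taxes -> savings): taxes: 500 - 200 = 300, savings: 350 + 200 = 550. Balances: brokerage=800, emergency=500, savings=550, taxes=300
Event 5 (transfer 150 brokerage -> taxes): brokerage: 800 - 150 = 650, taxes: 300 + 150 = 450. Balances: brokerage=650, emergency=500, savings=550, taxes=450
Event 6 (transfer 250 taxes -> savings): taxes: 450 - 250 = 200, savings: 550 + 250 = 800. Balances: brokerage=650, emergency=500, savings=800, taxes=200
Event 7 (transfer 250 taxes -> savings): taxes: 200 - 250 = -50, savings: 800 + 250 = 1050. Balances: brokerage=650, emergency=500, savings=1050, taxes=-50
Event 8 (transfer 50 taxes -> brokerage): taxes: -50 - 50 = -100, brokerage: 650 + 50 = 700. Balances: brokerage=700, emergency=500, savings=1050, taxes=-100
Event 9 (deposit 300 to savings): savings: 1050 + 300 = 1350. Balances: brokerage=700, emergency=500, savings=1350, taxes=-100
Event 10 (withdraw 250 from brokerage): brokerage: 700 - 250 = 450. Balances: brokerage=450, emergency=500, savings=1350, taxes=-100
Event 11 (withdraw 200 from savings): savings: 1350 - 200 = 1150. Balances: brokerage=450, emergency=500, savings=1150, taxes=-100

Final balance of emergency: 500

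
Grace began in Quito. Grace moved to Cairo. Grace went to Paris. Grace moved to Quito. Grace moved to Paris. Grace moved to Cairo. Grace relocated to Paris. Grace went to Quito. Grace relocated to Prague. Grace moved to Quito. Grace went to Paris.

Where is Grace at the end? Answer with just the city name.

Tracking Grace's location:
Start: Grace is in Quito.
After move 1: Quito -> Cairo. Grace is in Cairo.
After move 2: Cairo -> Paris. Grace is in Paris.
After move 3: Paris -> Quito. Grace is in Quito.
After move 4: Quito -> Paris. Grace is in Paris.
After move 5: Paris -> Cairo. Grace is in Cairo.
After move 6: Cairo -> Paris. Grace is in Paris.
After move 7: Paris -> Quito. Grace is in Quito.
After move 8: Quito -> Prague. Grace is in Prague.
After move 9: Prague -> Quito. Grace is in Quito.
After move 10: Quito -> Paris. Grace is in Paris.

Answer: Paris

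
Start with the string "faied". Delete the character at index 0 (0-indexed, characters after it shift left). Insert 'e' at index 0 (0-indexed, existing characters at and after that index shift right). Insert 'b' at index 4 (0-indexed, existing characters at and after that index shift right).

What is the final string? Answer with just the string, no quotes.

Applying each edit step by step:
Start: "faied"
Op 1 (delete idx 0 = 'f'): "faied" -> "aied"
Op 2 (insert 'e' at idx 0): "aied" -> "eaied"
Op 3 (insert 'b' at idx 4): "eaied" -> "eaiebd"

Answer: eaiebd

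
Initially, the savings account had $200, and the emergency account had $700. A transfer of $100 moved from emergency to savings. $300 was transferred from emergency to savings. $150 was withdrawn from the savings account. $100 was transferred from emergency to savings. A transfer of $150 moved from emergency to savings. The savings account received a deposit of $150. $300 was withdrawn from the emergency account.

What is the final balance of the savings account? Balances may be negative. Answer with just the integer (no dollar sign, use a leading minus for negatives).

Tracking account balances step by step:
Start: savings=200, emergency=700
Event 1 (transfer 100 emergency -> savings): emergency: 700 - 100 = 600, savings: 200 + 100 = 300. Balances: savings=300, emergency=600
Event 2 (transfer 300 emergency -> savings): emergency: 600 - 300 = 300, savings: 300 + 300 = 600. Balances: savings=600, emergency=300
Event 3 (withdraw 150 from savings): savings: 600 - 150 = 450. Balances: savings=450, emergency=300
Event 4 (transfer 100 emergency -> savings): emergency: 300 - 100 = 200, savings: 450 + 100 = 550. Balances: savings=550, emergency=200
Event 5 (transfer 150 emergency -> savings): emergency: 200 - 150 = 50, savings: 550 + 150 = 700. Balances: savings=700, emergency=50
Event 6 (deposit 150 to savings): savings: 700 + 150 = 850. Balances: savings=850, emergency=50
Event 7 (withdraw 300 from emergency): emergency: 50 - 300 = -250. Balances: savings=850, emergency=-250

Final balance of savings: 850

Answer: 850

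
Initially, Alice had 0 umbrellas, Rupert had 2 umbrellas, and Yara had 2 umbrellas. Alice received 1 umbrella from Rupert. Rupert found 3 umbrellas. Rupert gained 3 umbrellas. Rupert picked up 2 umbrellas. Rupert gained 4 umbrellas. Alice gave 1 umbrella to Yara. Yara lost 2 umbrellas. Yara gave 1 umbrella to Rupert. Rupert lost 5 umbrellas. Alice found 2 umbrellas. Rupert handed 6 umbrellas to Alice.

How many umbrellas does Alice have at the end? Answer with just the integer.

Answer: 8

Derivation:
Tracking counts step by step:
Start: Alice=0, Rupert=2, Yara=2
Event 1 (Rupert -> Alice, 1): Rupert: 2 -> 1, Alice: 0 -> 1. State: Alice=1, Rupert=1, Yara=2
Event 2 (Rupert +3): Rupert: 1 -> 4. State: Alice=1, Rupert=4, Yara=2
Event 3 (Rupert +3): Rupert: 4 -> 7. State: Alice=1, Rupert=7, Yara=2
Event 4 (Rupert +2): Rupert: 7 -> 9. State: Alice=1, Rupert=9, Yara=2
Event 5 (Rupert +4): Rupert: 9 -> 13. State: Alice=1, Rupert=13, Yara=2
Event 6 (Alice -> Yara, 1): Alice: 1 -> 0, Yara: 2 -> 3. State: Alice=0, Rupert=13, Yara=3
Event 7 (Yara -2): Yara: 3 -> 1. State: Alice=0, Rupert=13, Yara=1
Event 8 (Yara -> Rupert, 1): Yara: 1 -> 0, Rupert: 13 -> 14. State: Alice=0, Rupert=14, Yara=0
Event 9 (Rupert -5): Rupert: 14 -> 9. State: Alice=0, Rupert=9, Yara=0
Event 10 (Alice +2): Alice: 0 -> 2. State: Alice=2, Rupert=9, Yara=0
Event 11 (Rupert -> Alice, 6): Rupert: 9 -> 3, Alice: 2 -> 8. State: Alice=8, Rupert=3, Yara=0

Alice's final count: 8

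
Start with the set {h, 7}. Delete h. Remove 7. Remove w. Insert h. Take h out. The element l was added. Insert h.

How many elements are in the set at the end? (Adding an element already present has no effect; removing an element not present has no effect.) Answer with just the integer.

Answer: 2

Derivation:
Tracking the set through each operation:
Start: {7, h}
Event 1 (remove h): removed. Set: {7}
Event 2 (remove 7): removed. Set: {}
Event 3 (remove w): not present, no change. Set: {}
Event 4 (add h): added. Set: {h}
Event 5 (remove h): removed. Set: {}
Event 6 (add l): added. Set: {l}
Event 7 (add h): added. Set: {h, l}

Final set: {h, l} (size 2)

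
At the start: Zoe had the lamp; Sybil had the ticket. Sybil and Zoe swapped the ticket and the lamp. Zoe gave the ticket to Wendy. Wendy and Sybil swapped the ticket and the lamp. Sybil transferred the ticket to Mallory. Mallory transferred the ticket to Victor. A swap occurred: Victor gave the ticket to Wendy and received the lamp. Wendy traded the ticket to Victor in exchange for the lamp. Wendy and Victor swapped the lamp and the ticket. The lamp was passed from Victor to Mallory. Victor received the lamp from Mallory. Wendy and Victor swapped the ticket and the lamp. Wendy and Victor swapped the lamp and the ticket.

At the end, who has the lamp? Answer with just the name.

Answer: Victor

Derivation:
Tracking all object holders:
Start: lamp:Zoe, ticket:Sybil
Event 1 (swap ticket<->lamp: now ticket:Zoe, lamp:Sybil). State: lamp:Sybil, ticket:Zoe
Event 2 (give ticket: Zoe -> Wendy). State: lamp:Sybil, ticket:Wendy
Event 3 (swap ticket<->lamp: now ticket:Sybil, lamp:Wendy). State: lamp:Wendy, ticket:Sybil
Event 4 (give ticket: Sybil -> Mallory). State: lamp:Wendy, ticket:Mallory
Event 5 (give ticket: Mallory -> Victor). State: lamp:Wendy, ticket:Victor
Event 6 (swap ticket<->lamp: now ticket:Wendy, lamp:Victor). State: lamp:Victor, ticket:Wendy
Event 7 (swap ticket<->lamp: now ticket:Victor, lamp:Wendy). State: lamp:Wendy, ticket:Victor
Event 8 (swap lamp<->ticket: now lamp:Victor, ticket:Wendy). State: lamp:Victor, ticket:Wendy
Event 9 (give lamp: Victor -> Mallory). State: lamp:Mallory, ticket:Wendy
Event 10 (give lamp: Mallory -> Victor). State: lamp:Victor, ticket:Wendy
Event 11 (swap ticket<->lamp: now ticket:Victor, lamp:Wendy). State: lamp:Wendy, ticket:Victor
Event 12 (swap lamp<->ticket: now lamp:Victor, ticket:Wendy). State: lamp:Victor, ticket:Wendy

Final state: lamp:Victor, ticket:Wendy
The lamp is held by Victor.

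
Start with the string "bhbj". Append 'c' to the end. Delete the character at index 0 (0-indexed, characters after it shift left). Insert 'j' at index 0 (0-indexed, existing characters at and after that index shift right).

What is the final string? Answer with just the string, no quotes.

Applying each edit step by step:
Start: "bhbj"
Op 1 (append 'c'): "bhbj" -> "bhbjc"
Op 2 (delete idx 0 = 'b'): "bhbjc" -> "hbjc"
Op 3 (insert 'j' at idx 0): "hbjc" -> "jhbjc"

Answer: jhbjc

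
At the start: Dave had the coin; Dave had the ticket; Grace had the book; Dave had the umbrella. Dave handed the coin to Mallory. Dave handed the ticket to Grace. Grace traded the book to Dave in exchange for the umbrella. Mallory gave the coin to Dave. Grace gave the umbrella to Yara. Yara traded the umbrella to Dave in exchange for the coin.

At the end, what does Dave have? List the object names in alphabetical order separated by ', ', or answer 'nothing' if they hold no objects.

Tracking all object holders:
Start: coin:Dave, ticket:Dave, book:Grace, umbrella:Dave
Event 1 (give coin: Dave -> Mallory). State: coin:Mallory, ticket:Dave, book:Grace, umbrella:Dave
Event 2 (give ticket: Dave -> Grace). State: coin:Mallory, ticket:Grace, book:Grace, umbrella:Dave
Event 3 (swap book<->umbrella: now book:Dave, umbrella:Grace). State: coin:Mallory, ticket:Grace, book:Dave, umbrella:Grace
Event 4 (give coin: Mallory -> Dave). State: coin:Dave, ticket:Grace, book:Dave, umbrella:Grace
Event 5 (give umbrella: Grace -> Yara). State: coin:Dave, ticket:Grace, book:Dave, umbrella:Yara
Event 6 (swap umbrella<->coin: now umbrella:Dave, coin:Yara). State: coin:Yara, ticket:Grace, book:Dave, umbrella:Dave

Final state: coin:Yara, ticket:Grace, book:Dave, umbrella:Dave
Dave holds: book, umbrella.

Answer: book, umbrella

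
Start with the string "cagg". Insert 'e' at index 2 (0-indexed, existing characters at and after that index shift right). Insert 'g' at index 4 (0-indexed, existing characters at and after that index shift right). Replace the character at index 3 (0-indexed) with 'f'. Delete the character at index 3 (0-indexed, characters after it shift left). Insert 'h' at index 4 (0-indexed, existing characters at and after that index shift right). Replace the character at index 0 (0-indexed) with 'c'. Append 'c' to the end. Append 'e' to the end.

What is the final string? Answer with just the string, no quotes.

Answer: caeghgce

Derivation:
Applying each edit step by step:
Start: "cagg"
Op 1 (insert 'e' at idx 2): "cagg" -> "caegg"
Op 2 (insert 'g' at idx 4): "caegg" -> "caeggg"
Op 3 (replace idx 3: 'g' -> 'f'): "caeggg" -> "caefgg"
Op 4 (delete idx 3 = 'f'): "caefgg" -> "caegg"
Op 5 (insert 'h' at idx 4): "caegg" -> "caeghg"
Op 6 (replace idx 0: 'c' -> 'c'): "caeghg" -> "caeghg"
Op 7 (append 'c'): "caeghg" -> "caeghgc"
Op 8 (append 'e'): "caeghgc" -> "caeghgce"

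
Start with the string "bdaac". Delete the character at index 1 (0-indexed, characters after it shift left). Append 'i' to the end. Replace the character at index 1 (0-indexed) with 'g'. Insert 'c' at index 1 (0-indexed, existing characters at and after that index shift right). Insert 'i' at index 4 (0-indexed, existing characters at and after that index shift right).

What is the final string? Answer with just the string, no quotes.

Applying each edit step by step:
Start: "bdaac"
Op 1 (delete idx 1 = 'd'): "bdaac" -> "baac"
Op 2 (append 'i'): "baac" -> "baaci"
Op 3 (replace idx 1: 'a' -> 'g'): "baaci" -> "bgaci"
Op 4 (insert 'c' at idx 1): "bgaci" -> "bcgaci"
Op 5 (insert 'i' at idx 4): "bcgaci" -> "bcgaici"

Answer: bcgaici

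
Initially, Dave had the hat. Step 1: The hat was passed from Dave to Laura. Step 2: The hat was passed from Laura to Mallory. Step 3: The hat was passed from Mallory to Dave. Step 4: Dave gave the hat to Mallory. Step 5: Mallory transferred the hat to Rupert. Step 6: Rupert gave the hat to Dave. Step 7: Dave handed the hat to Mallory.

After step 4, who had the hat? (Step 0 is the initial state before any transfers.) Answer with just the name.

Tracking the hat holder through step 4:
After step 0 (start): Dave
After step 1: Laura
After step 2: Mallory
After step 3: Dave
After step 4: Mallory

At step 4, the holder is Mallory.

Answer: Mallory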